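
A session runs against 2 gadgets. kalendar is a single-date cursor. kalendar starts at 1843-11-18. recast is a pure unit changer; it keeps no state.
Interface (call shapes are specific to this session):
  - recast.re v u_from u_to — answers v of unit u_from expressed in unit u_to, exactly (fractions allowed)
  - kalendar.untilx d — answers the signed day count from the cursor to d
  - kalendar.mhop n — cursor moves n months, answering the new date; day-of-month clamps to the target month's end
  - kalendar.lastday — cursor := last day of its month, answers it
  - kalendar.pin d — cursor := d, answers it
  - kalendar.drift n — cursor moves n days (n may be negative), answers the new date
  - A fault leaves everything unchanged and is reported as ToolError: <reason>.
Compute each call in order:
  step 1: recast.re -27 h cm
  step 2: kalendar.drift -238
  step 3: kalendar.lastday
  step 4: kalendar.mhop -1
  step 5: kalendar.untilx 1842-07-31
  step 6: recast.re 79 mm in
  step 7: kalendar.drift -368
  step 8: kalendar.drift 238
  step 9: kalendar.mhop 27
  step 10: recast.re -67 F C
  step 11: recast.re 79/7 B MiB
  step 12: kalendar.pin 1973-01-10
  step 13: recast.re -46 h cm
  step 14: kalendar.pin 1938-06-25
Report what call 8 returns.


$ recast.re v=-27 u_from=h u_to=cm
[out] ToolError: incompatible units
$ kalendar.drift n=-238
[out] 1843-03-25
$ kalendar.lastday
[out] 1843-03-31
$ kalendar.mhop n=-1
[out] 1843-02-28
$ kalendar.untilx d=1842-07-31
[out] -212
$ recast.re v=79 u_from=mm u_to=in
[out] 395/127
$ kalendar.drift n=-368
[out] 1842-02-25
$ kalendar.drift n=238
[out] 1842-10-21
$ kalendar.mhop n=27
[out] 1845-01-21
$ recast.re v=-67 u_from=F u_to=C
[out] -55
$ recast.re v=79/7 u_from=B u_to=MiB
[out] 79/7340032
$ kalendar.pin d=1973-01-10
[out] 1973-01-10
$ recast.re v=-46 u_from=h u_to=cm
[out] ToolError: incompatible units
$ kalendar.pin d=1938-06-25
[out] 1938-06-25

Answer: 1842-10-21


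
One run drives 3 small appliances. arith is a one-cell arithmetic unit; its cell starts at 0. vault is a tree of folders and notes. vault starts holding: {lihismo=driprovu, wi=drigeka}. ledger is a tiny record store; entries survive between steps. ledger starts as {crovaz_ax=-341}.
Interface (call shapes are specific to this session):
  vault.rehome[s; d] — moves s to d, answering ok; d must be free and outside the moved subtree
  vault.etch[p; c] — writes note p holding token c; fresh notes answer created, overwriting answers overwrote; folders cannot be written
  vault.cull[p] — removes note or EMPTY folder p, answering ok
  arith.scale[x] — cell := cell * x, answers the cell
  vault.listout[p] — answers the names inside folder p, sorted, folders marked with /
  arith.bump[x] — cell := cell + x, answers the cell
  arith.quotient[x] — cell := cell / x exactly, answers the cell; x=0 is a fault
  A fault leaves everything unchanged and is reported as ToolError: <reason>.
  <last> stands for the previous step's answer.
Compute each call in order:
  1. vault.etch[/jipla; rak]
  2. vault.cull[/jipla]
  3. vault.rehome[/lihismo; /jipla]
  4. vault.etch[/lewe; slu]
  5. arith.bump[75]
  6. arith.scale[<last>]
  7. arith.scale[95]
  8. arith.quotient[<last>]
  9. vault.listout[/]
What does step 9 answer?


Answer: [jipla, lewe, wi]

Derivation:
-- 1. vault.etch(p→/jipla, c→rak) => created
-- 2. vault.cull(p→/jipla) => ok
-- 3. vault.rehome(s→/lihismo, d→/jipla) => ok
-- 4. vault.etch(p→/lewe, c→slu) => created
-- 5. arith.bump(x→75) => 75
-- 6. arith.scale(x→<last>) => 5625
-- 7. arith.scale(x→95) => 534375
-- 8. arith.quotient(x→<last>) => 1
-- 9. vault.listout(p→/) => [jipla, lewe, wi]


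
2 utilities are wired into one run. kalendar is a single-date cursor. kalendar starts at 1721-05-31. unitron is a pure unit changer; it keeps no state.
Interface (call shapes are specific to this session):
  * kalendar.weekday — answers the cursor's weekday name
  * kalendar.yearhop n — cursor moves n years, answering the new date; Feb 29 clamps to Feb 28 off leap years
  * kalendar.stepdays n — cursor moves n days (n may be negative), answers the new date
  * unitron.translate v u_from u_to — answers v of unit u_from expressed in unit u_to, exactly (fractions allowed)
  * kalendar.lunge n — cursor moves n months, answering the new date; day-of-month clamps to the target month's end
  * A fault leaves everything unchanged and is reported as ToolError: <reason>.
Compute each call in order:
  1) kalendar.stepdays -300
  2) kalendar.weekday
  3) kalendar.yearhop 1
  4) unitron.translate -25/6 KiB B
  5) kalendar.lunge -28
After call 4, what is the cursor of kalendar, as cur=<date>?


Answer: cur=1721-08-04

Derivation:
→ stepdays(-300)
← 1720-08-04
→ weekday()
← Sunday
→ yearhop(1)
← 1721-08-04
→ translate(-25/6, KiB, B)
← -12800/3
→ lunge(-28)
← 1719-04-04


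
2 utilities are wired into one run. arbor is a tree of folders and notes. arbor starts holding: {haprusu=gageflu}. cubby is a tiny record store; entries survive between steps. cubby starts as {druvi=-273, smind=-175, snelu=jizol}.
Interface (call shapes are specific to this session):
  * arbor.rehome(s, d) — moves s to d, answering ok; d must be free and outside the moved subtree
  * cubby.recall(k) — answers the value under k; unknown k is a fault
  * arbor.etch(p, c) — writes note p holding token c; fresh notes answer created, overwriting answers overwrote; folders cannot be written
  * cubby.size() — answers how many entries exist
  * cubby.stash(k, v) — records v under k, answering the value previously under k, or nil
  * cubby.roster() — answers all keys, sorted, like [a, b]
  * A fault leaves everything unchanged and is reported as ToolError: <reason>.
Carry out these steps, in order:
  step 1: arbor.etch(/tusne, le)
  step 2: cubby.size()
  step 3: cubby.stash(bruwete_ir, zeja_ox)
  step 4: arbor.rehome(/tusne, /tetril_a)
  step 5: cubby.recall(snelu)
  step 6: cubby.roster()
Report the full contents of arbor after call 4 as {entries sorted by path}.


>>> arbor.etch p='/tusne' c='le'
[out] created
>>> cubby.size
[out] 3
>>> cubby.stash k='bruwete_ir' v='zeja_ox'
[out] nil
>>> arbor.rehome s='/tusne' d='/tetril_a'
[out] ok
>>> cubby.recall k='snelu'
[out] jizol
>>> cubby.roster
[out] [bruwete_ir, druvi, smind, snelu]

Answer: {haprusu=gageflu, tetril_a=le}


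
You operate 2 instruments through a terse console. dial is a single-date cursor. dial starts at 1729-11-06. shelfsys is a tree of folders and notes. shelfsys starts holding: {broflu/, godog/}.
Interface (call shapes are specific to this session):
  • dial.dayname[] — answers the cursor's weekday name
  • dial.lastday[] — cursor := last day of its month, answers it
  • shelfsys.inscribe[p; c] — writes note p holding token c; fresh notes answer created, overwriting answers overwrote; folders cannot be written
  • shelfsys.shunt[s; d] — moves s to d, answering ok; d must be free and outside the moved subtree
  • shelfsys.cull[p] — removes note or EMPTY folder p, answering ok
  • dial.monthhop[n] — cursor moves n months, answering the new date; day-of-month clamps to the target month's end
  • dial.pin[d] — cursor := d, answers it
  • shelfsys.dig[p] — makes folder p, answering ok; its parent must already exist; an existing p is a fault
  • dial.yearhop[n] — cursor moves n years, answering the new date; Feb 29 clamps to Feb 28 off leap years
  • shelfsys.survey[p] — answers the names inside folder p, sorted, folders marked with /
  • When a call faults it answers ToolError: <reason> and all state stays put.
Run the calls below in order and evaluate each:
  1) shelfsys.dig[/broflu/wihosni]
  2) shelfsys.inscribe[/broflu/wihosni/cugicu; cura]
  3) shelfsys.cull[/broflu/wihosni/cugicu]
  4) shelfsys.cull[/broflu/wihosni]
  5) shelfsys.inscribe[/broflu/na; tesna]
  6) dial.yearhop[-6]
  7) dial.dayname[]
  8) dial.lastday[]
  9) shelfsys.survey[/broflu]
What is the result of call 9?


Step: shelfsys.dig[p='/broflu/wihosni']
Result: ok
Step: shelfsys.inscribe[p='/broflu/wihosni/cugicu'; c='cura']
Result: created
Step: shelfsys.cull[p='/broflu/wihosni/cugicu']
Result: ok
Step: shelfsys.cull[p='/broflu/wihosni']
Result: ok
Step: shelfsys.inscribe[p='/broflu/na'; c='tesna']
Result: created
Step: dial.yearhop[n='-6']
Result: 1723-11-06
Step: dial.dayname[]
Result: Saturday
Step: dial.lastday[]
Result: 1723-11-30
Step: shelfsys.survey[p='/broflu']
Result: [na]

Answer: [na]


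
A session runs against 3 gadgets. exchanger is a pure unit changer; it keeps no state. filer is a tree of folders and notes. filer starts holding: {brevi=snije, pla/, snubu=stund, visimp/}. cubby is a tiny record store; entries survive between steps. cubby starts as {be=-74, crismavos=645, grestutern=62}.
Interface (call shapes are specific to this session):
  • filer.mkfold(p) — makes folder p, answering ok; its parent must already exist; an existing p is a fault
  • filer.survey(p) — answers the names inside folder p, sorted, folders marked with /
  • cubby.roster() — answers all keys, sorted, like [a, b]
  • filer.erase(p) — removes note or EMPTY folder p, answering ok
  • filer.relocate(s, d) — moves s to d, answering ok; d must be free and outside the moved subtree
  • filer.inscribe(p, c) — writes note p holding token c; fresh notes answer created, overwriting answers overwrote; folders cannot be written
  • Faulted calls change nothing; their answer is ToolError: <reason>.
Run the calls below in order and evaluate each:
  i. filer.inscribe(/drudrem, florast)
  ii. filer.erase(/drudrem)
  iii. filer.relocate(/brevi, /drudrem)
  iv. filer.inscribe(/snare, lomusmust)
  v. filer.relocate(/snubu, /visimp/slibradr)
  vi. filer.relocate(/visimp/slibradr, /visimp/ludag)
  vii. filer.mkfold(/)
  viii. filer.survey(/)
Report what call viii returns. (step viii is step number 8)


-> inscribe(/drudrem, florast)
<- created
-> erase(/drudrem)
<- ok
-> relocate(/brevi, /drudrem)
<- ok
-> inscribe(/snare, lomusmust)
<- created
-> relocate(/snubu, /visimp/slibradr)
<- ok
-> relocate(/visimp/slibradr, /visimp/ludag)
<- ok
-> mkfold(/)
<- ToolError: exists
-> survey(/)
<- [drudrem, pla/, snare, visimp/]

Answer: [drudrem, pla/, snare, visimp/]


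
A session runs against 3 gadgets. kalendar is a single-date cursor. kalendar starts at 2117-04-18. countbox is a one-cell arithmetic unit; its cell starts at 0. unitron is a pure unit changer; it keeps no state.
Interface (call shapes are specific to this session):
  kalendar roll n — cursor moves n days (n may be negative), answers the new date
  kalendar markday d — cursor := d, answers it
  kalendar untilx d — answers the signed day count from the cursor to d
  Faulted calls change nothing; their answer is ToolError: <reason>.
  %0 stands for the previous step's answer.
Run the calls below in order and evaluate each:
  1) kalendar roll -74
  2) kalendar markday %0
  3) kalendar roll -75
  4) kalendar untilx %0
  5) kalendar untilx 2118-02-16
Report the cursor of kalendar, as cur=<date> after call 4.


Answer: cur=2116-11-20

Derivation:
I run kalendar roll(n: -74), and get 2117-02-03.
Calling kalendar markday(d: %0), → 2117-02-03.
Now I run kalendar roll(n: -75), giving 2116-11-20.
Next I call kalendar untilx(d: %0), and get 0.
Using kalendar untilx(d: 2118-02-16), → 453.


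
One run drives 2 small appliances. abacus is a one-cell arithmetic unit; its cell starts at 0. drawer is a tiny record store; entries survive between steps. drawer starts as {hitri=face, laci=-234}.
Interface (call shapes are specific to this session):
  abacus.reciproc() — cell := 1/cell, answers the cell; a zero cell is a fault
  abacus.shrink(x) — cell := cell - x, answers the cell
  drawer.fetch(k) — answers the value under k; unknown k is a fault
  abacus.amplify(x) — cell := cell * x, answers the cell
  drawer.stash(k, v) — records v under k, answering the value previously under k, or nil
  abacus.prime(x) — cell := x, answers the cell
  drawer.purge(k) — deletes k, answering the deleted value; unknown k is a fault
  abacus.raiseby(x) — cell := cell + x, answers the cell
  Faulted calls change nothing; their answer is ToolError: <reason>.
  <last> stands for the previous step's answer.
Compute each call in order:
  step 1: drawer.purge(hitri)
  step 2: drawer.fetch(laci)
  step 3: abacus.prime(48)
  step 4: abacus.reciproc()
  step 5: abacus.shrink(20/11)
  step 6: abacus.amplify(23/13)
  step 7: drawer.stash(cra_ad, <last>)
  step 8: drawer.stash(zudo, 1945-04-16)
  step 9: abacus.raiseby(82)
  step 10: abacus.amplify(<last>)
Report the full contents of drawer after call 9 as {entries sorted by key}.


Answer: {cra_ad=-1679/528, laci=-234, zudo=1945-04-16}

Derivation:
% drawer.purge k: hitri
[out] face
% drawer.fetch k: laci
[out] -234
% abacus.prime x: 48
[out] 48
% abacus.reciproc
[out] 1/48
% abacus.shrink x: 20/11
[out] -949/528
% abacus.amplify x: 23/13
[out] -1679/528
% drawer.stash k: cra_ad v: <last>
[out] nil
% drawer.stash k: zudo v: 1945-04-16
[out] nil
% abacus.raiseby x: 82
[out] 41617/528
% abacus.amplify x: <last>
[out] 1731974689/278784


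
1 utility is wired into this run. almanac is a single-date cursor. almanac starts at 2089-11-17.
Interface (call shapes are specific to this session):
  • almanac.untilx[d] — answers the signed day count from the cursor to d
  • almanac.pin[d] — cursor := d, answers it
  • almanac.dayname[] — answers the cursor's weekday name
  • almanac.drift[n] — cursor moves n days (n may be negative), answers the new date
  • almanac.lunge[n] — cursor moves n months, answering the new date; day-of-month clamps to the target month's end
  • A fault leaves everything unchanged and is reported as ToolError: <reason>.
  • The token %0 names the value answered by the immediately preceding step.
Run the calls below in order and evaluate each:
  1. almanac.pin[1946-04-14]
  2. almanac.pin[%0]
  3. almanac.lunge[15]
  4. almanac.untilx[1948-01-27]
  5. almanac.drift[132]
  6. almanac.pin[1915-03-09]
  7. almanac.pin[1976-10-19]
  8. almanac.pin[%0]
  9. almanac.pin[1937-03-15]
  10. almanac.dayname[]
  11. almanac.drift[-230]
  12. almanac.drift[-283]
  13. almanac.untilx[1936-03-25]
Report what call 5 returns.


Answer: 1947-11-23

Derivation:
Act: pin[d=1946-04-14]
Obs: 1946-04-14
Act: pin[d=%0]
Obs: 1946-04-14
Act: lunge[n=15]
Obs: 1947-07-14
Act: untilx[d=1948-01-27]
Obs: 197
Act: drift[n=132]
Obs: 1947-11-23
Act: pin[d=1915-03-09]
Obs: 1915-03-09
Act: pin[d=1976-10-19]
Obs: 1976-10-19
Act: pin[d=%0]
Obs: 1976-10-19
Act: pin[d=1937-03-15]
Obs: 1937-03-15
Act: dayname[]
Obs: Monday
Act: drift[n=-230]
Obs: 1936-07-28
Act: drift[n=-283]
Obs: 1935-10-19
Act: untilx[d=1936-03-25]
Obs: 158


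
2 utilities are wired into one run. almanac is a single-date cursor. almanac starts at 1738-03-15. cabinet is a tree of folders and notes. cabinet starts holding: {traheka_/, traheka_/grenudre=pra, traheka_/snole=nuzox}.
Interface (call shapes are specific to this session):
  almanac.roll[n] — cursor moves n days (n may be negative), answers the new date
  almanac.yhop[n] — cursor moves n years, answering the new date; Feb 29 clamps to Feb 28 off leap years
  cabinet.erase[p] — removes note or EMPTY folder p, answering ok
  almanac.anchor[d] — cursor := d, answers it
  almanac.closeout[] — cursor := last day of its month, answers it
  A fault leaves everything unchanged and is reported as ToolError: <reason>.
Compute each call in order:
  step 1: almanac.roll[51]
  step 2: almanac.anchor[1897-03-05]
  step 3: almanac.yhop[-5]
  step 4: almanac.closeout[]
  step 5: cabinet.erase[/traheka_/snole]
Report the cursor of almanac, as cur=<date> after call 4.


Answer: cur=1892-03-31

Derivation:
% almanac.roll n=51
= 1738-05-05
% almanac.anchor d=1897-03-05
= 1897-03-05
% almanac.yhop n=-5
= 1892-03-05
% almanac.closeout
= 1892-03-31
% cabinet.erase p=/traheka_/snole
= ok


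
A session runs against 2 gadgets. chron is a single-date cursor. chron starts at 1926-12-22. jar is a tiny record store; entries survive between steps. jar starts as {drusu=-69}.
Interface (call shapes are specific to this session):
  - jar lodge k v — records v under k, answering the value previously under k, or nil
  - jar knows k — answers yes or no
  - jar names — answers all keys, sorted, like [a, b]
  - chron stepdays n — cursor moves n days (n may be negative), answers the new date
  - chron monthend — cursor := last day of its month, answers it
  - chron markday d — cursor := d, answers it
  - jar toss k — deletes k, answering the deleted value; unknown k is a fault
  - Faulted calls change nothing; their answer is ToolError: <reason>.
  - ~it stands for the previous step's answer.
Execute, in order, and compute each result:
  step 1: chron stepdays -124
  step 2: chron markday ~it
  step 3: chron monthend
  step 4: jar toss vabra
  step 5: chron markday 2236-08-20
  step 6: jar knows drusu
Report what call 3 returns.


Answer: 1926-08-31

Derivation:
Step: chron stepdays[n='-124']
Result: 1926-08-20
Step: chron markday[d='~it']
Result: 1926-08-20
Step: chron monthend[]
Result: 1926-08-31
Step: jar toss[k='vabra']
Result: ToolError: no such key vabra
Step: chron markday[d='2236-08-20']
Result: 2236-08-20
Step: jar knows[k='drusu']
Result: yes


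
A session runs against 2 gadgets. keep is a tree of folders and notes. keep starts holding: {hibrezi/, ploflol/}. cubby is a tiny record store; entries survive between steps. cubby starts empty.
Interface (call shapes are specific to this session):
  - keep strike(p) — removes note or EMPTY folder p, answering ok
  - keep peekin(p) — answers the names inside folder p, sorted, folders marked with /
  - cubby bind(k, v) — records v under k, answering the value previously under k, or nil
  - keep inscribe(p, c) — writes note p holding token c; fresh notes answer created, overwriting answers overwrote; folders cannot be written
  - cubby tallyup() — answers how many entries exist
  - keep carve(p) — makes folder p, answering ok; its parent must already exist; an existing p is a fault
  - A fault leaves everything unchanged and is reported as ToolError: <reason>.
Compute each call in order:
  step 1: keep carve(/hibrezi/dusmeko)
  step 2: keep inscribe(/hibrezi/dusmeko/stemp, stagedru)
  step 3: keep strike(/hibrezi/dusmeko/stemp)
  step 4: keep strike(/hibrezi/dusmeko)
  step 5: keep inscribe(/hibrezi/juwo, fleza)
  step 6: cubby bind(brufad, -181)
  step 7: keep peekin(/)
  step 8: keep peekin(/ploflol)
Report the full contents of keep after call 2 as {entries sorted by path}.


Answer: {hibrezi/, hibrezi/dusmeko/, hibrezi/dusmeko/stemp=stagedru, ploflol/}

Derivation:
Act: keep carve[p=/hibrezi/dusmeko]
Obs: ok
Act: keep inscribe[p=/hibrezi/dusmeko/stemp; c=stagedru]
Obs: created
Act: keep strike[p=/hibrezi/dusmeko/stemp]
Obs: ok
Act: keep strike[p=/hibrezi/dusmeko]
Obs: ok
Act: keep inscribe[p=/hibrezi/juwo; c=fleza]
Obs: created
Act: cubby bind[k=brufad; v=-181]
Obs: nil
Act: keep peekin[p=/]
Obs: [hibrezi/, ploflol/]
Act: keep peekin[p=/ploflol]
Obs: []


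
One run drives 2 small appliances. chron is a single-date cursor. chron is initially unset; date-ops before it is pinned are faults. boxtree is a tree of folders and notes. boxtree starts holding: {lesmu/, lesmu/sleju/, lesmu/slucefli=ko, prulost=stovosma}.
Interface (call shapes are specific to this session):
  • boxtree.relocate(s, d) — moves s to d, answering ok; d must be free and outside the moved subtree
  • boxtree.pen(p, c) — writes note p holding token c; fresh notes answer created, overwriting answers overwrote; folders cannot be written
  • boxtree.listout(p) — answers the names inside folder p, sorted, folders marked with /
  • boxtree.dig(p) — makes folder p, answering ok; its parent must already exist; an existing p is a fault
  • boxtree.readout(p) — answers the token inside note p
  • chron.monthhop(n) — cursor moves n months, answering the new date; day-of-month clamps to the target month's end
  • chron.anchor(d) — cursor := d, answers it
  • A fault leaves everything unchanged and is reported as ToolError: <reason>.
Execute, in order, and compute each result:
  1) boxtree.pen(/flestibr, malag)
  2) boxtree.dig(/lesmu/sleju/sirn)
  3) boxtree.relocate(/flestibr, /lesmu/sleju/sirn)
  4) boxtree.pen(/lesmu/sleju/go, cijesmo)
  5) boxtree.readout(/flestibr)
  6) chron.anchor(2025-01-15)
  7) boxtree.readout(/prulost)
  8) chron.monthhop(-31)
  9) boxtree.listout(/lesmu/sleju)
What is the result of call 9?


Answer: [go, sirn/]

Derivation:
>>> boxtree.pen p→/flestibr c→malag
  created
>>> boxtree.dig p→/lesmu/sleju/sirn
  ok
>>> boxtree.relocate s→/flestibr d→/lesmu/sleju/sirn
  ToolError: exists
>>> boxtree.pen p→/lesmu/sleju/go c→cijesmo
  created
>>> boxtree.readout p→/flestibr
  malag
>>> chron.anchor d→2025-01-15
  2025-01-15
>>> boxtree.readout p→/prulost
  stovosma
>>> chron.monthhop n→-31
  2022-06-15
>>> boxtree.listout p→/lesmu/sleju
  [go, sirn/]


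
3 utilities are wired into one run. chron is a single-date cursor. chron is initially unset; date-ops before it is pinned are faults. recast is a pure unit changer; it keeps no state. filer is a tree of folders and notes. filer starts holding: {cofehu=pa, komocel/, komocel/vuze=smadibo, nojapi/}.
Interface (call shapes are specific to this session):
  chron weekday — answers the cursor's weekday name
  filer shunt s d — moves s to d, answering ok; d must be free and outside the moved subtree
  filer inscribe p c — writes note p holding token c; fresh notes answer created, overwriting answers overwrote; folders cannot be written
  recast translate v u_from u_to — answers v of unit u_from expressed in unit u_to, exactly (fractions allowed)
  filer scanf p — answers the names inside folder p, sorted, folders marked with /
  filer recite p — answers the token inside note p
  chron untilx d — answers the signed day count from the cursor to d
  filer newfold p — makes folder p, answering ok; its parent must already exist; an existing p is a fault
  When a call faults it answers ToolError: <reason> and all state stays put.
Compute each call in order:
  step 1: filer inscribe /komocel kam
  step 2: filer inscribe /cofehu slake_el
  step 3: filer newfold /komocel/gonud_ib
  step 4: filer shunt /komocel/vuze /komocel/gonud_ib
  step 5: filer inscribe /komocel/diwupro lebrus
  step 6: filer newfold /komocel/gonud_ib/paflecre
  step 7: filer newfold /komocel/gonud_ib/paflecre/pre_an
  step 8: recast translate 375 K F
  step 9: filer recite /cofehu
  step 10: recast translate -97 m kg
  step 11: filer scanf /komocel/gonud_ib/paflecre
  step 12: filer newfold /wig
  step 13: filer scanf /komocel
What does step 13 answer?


Answer: [diwupro, gonud_ib/, vuze]

Derivation:
Invoking filer inscribe(p=/komocel, c=kam), which returns ToolError: is a directory.
Now I run filer inscribe(p=/cofehu, c=slake_el), → overwrote.
Now I run filer newfold(p=/komocel/gonud_ib): ok.
Using filer shunt(s=/komocel/vuze, d=/komocel/gonud_ib), which returns ToolError: exists.
Using filer inscribe(p=/komocel/diwupro, c=lebrus), — result: created.
Then filer newfold(p=/komocel/gonud_ib/paflecre), → ok.
I invoke filer newfold(p=/komocel/gonud_ib/paflecre/pre_an), and observe ok.
Calling recast translate(v=375, u_from=K, u_to=F), — result: 21533/100.
I call filer recite(p=/cofehu), and observe slake_el.
I call recast translate(v=-97, u_from=m, u_to=kg), giving ToolError: incompatible units.
Then filer scanf(p=/komocel/gonud_ib/paflecre), which returns [pre_an/].
Invoking filer newfold(p=/wig): ok.
I run filer scanf(p=/komocel), and get [diwupro, gonud_ib/, vuze].


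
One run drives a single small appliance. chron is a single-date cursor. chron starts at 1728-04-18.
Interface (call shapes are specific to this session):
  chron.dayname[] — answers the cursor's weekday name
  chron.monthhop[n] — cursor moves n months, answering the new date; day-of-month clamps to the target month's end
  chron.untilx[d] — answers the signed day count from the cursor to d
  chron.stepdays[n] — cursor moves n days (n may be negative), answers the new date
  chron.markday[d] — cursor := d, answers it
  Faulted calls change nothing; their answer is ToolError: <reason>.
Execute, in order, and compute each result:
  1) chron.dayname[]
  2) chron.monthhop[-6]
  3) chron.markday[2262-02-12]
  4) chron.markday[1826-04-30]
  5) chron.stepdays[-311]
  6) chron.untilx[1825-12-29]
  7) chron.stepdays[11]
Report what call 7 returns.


! dayname() == Sunday
! monthhop(n='-6') == 1727-10-18
! markday(d='2262-02-12') == 2262-02-12
! markday(d='1826-04-30') == 1826-04-30
! stepdays(n='-311') == 1825-06-23
! untilx(d='1825-12-29') == 189
! stepdays(n='11') == 1825-07-04

Answer: 1825-07-04


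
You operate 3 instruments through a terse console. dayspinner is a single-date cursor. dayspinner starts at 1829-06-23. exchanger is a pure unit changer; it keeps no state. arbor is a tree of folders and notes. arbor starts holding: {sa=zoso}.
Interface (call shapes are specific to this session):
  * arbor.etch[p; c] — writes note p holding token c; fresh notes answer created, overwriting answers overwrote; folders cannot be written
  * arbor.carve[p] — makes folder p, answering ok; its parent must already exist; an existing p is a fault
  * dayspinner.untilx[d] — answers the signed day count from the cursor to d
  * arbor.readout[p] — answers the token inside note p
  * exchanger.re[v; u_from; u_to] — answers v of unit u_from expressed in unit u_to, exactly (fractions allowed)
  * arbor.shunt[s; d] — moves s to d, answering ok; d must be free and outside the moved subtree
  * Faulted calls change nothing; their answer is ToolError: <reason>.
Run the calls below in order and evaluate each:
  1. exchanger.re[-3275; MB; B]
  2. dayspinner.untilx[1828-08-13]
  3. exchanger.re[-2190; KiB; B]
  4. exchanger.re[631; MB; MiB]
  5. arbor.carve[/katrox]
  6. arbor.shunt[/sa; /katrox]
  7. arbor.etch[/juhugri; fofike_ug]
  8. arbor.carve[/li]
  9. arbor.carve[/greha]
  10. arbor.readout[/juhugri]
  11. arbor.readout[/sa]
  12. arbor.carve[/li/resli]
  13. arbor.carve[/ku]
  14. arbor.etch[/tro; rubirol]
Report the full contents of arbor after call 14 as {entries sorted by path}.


Answer: {greha/, juhugri=fofike_ug, katrox/, ku/, li/, li/resli/, sa=zoso, tro=rubirol}

Derivation:
~$ exchanger.re v: -3275 u_from: MB u_to: B
[out] -3275000000
~$ dayspinner.untilx d: 1828-08-13
[out] -314
~$ exchanger.re v: -2190 u_from: KiB u_to: B
[out] -2242560
~$ exchanger.re v: 631 u_from: MB u_to: MiB
[out] 9859375/16384
~$ arbor.carve p: /katrox
[out] ok
~$ arbor.shunt s: /sa d: /katrox
[out] ToolError: exists
~$ arbor.etch p: /juhugri c: fofike_ug
[out] created
~$ arbor.carve p: /li
[out] ok
~$ arbor.carve p: /greha
[out] ok
~$ arbor.readout p: /juhugri
[out] fofike_ug
~$ arbor.readout p: /sa
[out] zoso
~$ arbor.carve p: /li/resli
[out] ok
~$ arbor.carve p: /ku
[out] ok
~$ arbor.etch p: /tro c: rubirol
[out] created


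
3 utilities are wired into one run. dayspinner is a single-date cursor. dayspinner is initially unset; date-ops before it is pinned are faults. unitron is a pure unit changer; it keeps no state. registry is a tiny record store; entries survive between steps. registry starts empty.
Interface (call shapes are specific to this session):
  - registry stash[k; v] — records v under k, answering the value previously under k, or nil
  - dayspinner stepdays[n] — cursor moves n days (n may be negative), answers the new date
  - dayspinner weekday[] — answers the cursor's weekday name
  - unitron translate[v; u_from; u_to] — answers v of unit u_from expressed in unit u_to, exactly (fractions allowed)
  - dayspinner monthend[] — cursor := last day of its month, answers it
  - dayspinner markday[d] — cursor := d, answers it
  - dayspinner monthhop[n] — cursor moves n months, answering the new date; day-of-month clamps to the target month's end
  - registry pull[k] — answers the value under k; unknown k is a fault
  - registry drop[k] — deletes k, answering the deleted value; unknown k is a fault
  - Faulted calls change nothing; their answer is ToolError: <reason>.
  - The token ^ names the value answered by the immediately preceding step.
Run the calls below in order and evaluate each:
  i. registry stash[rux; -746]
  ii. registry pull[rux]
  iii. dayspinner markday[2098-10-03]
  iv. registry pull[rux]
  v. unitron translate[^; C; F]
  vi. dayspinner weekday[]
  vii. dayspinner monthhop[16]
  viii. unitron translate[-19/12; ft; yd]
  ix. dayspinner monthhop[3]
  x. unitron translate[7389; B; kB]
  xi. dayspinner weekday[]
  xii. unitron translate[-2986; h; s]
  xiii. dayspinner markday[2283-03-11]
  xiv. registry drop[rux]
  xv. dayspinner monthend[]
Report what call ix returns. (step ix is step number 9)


% registry stash k='rux' v='-746'
  nil
% registry pull k='rux'
  -746
% dayspinner markday d='2098-10-03'
  2098-10-03
% registry pull k='rux'
  -746
% unitron translate v='^' u_from='C' u_to='F'
  -6554/5
% dayspinner weekday
  Friday
% dayspinner monthhop n='16'
  2100-02-03
% unitron translate v='-19/12' u_from='ft' u_to='yd'
  -19/36
% dayspinner monthhop n='3'
  2100-05-03
% unitron translate v='7389' u_from='B' u_to='kB'
  7389/1000
% dayspinner weekday
  Monday
% unitron translate v='-2986' u_from='h' u_to='s'
  -10749600
% dayspinner markday d='2283-03-11'
  2283-03-11
% registry drop k='rux'
  -746
% dayspinner monthend
  2283-03-31

Answer: 2100-05-03


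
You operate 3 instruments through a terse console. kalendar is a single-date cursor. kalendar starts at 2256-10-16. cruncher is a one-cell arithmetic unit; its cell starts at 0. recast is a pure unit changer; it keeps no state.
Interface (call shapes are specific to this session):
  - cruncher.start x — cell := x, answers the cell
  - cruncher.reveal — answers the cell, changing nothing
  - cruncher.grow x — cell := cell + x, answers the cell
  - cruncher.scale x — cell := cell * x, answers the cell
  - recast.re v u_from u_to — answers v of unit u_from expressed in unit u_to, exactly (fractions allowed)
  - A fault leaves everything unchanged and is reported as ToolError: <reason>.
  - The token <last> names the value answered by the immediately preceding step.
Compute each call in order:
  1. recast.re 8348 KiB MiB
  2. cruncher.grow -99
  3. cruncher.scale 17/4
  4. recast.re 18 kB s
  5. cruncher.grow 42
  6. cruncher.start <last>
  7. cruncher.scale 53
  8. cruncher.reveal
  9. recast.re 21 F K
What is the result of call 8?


→ re(8348, KiB, MiB)
← 2087/256
→ grow(-99)
← -99
→ scale(17/4)
← -1683/4
→ re(18, kB, s)
← ToolError: incompatible units
→ grow(42)
← -1515/4
→ start(<last>)
← -1515/4
→ scale(53)
← -80295/4
→ reveal()
← -80295/4
→ re(21, F, K)
← 48067/180

Answer: -80295/4


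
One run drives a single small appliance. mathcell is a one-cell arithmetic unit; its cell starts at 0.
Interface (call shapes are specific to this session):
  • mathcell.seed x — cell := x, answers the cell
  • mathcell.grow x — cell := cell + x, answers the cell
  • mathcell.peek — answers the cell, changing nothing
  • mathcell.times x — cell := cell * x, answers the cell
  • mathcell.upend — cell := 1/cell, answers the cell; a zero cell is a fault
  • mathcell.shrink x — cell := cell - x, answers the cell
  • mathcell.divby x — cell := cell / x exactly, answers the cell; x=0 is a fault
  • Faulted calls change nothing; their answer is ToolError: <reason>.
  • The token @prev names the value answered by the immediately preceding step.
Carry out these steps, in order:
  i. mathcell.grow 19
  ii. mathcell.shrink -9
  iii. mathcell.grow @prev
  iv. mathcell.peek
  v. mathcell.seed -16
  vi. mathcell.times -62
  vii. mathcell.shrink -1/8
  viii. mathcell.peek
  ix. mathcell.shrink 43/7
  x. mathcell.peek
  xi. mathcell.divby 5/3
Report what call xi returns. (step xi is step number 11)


CALL grow[x: 19]
RET  19
CALL shrink[x: -9]
RET  28
CALL grow[x: @prev]
RET  56
CALL peek[]
RET  56
CALL seed[x: -16]
RET  -16
CALL times[x: -62]
RET  992
CALL shrink[x: -1/8]
RET  7937/8
CALL peek[]
RET  7937/8
CALL shrink[x: 43/7]
RET  55215/56
CALL peek[]
RET  55215/56
CALL divby[x: 5/3]
RET  33129/56

Answer: 33129/56


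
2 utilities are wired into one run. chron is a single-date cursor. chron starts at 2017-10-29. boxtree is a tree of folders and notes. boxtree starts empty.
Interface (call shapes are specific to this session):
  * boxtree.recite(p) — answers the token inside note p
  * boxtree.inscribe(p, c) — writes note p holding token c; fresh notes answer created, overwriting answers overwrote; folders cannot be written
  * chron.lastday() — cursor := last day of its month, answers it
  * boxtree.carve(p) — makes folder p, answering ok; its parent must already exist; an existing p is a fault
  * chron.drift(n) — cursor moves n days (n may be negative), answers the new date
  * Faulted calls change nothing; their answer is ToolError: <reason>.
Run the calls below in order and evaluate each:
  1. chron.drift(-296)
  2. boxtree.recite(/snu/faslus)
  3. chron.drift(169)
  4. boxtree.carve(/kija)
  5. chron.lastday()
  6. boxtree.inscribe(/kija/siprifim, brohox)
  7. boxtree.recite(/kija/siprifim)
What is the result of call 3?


>> chron.drift(n: -296)
<< 2017-01-06
>> boxtree.recite(p: /snu/faslus)
<< ToolError: not found
>> chron.drift(n: 169)
<< 2017-06-24
>> boxtree.carve(p: /kija)
<< ok
>> chron.lastday()
<< 2017-06-30
>> boxtree.inscribe(p: /kija/siprifim, c: brohox)
<< created
>> boxtree.recite(p: /kija/siprifim)
<< brohox

Answer: 2017-06-24


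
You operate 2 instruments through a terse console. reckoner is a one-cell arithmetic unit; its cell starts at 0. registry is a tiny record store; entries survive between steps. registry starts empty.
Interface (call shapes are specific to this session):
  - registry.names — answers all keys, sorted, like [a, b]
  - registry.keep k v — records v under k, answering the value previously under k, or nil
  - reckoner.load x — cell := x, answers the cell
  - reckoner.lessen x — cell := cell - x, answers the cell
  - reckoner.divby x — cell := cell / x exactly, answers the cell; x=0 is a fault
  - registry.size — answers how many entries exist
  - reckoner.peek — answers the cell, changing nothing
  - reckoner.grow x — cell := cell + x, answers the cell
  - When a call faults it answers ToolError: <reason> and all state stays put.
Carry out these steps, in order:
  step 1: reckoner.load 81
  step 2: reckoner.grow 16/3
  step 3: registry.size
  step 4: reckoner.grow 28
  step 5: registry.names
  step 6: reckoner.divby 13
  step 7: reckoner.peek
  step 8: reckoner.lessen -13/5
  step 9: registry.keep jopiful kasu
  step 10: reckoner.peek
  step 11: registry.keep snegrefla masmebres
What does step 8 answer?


# 1. reckoner.load(x→81) ~> 81
# 2. reckoner.grow(x→16/3) ~> 259/3
# 3. registry.size() ~> 0
# 4. reckoner.grow(x→28) ~> 343/3
# 5. registry.names() ~> []
# 6. reckoner.divby(x→13) ~> 343/39
# 7. reckoner.peek() ~> 343/39
# 8. reckoner.lessen(x→-13/5) ~> 2222/195
# 9. registry.keep(k→jopiful, v→kasu) ~> nil
# 10. reckoner.peek() ~> 2222/195
# 11. registry.keep(k→snegrefla, v→masmebres) ~> nil

Answer: 2222/195


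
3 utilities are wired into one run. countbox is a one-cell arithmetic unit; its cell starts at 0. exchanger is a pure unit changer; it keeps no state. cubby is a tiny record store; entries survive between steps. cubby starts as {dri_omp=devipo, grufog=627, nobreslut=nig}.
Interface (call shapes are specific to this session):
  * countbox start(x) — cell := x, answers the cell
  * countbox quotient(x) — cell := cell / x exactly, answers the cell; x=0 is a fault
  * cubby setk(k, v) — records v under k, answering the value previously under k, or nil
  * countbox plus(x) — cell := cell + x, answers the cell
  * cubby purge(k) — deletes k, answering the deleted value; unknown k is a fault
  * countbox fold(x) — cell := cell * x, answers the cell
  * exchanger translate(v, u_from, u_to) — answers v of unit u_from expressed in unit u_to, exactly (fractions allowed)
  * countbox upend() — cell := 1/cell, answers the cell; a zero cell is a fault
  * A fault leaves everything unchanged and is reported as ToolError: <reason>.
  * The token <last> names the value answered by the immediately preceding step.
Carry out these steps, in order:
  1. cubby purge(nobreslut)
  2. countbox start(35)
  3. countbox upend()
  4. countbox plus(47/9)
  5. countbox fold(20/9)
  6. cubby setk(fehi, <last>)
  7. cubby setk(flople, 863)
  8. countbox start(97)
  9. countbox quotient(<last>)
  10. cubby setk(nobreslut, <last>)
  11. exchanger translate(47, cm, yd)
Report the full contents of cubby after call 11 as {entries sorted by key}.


CALL cubby purge[k='nobreslut']
RET  nig
CALL countbox start[x='35']
RET  35
CALL countbox upend[]
RET  1/35
CALL countbox plus[x='47/9']
RET  1654/315
CALL countbox fold[x='20/9']
RET  6616/567
CALL cubby setk[k='fehi'; v='<last>']
RET  nil
CALL cubby setk[k='flople'; v='863']
RET  nil
CALL countbox start[x='97']
RET  97
CALL countbox quotient[x='<last>']
RET  1
CALL cubby setk[k='nobreslut'; v='<last>']
RET  nil
CALL exchanger translate[v='47'; u_from='cm'; u_to='yd']
RET  1175/2286

Answer: {dri_omp=devipo, fehi=6616/567, flople=863, grufog=627, nobreslut=1}


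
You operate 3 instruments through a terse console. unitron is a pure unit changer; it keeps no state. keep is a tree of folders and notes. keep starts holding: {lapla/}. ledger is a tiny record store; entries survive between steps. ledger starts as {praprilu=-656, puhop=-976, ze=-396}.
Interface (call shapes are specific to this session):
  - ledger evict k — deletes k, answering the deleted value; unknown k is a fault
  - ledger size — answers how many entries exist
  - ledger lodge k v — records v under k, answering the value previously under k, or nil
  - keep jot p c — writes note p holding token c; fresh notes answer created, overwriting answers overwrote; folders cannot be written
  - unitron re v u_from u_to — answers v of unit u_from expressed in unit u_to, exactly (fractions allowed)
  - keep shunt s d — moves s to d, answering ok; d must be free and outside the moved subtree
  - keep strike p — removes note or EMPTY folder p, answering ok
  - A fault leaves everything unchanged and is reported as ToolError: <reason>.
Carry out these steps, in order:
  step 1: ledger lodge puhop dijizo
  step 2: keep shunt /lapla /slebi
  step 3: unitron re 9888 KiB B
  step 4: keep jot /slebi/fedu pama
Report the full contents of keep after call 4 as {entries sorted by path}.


==> ledger lodge(puhop, dijizo)
<== -976
==> keep shunt(/lapla, /slebi)
<== ok
==> unitron re(9888, KiB, B)
<== 10125312
==> keep jot(/slebi/fedu, pama)
<== created

Answer: {slebi/, slebi/fedu=pama}


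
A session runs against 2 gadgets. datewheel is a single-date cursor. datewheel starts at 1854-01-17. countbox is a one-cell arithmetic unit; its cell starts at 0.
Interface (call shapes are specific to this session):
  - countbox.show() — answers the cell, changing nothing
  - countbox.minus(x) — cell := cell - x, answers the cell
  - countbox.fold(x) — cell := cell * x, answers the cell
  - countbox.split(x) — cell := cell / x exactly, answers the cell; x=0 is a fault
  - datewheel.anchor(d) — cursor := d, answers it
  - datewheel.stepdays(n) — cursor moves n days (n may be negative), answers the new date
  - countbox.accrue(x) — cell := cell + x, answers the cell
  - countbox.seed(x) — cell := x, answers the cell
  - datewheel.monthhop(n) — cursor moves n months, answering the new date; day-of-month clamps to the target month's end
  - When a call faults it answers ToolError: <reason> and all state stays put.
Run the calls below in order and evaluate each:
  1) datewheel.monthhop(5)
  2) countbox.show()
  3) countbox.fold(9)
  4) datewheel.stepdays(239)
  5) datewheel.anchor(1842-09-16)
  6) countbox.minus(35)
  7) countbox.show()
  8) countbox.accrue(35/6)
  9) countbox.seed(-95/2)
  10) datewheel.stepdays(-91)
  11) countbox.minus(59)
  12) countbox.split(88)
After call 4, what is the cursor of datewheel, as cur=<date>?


Answer: cur=1855-02-11

Derivation:
% monthhop(n→5) -> 1854-06-17
% show() -> 0
% fold(x→9) -> 0
% stepdays(n→239) -> 1855-02-11
% anchor(d→1842-09-16) -> 1842-09-16
% minus(x→35) -> -35
% show() -> -35
% accrue(x→35/6) -> -175/6
% seed(x→-95/2) -> -95/2
% stepdays(n→-91) -> 1842-06-17
% minus(x→59) -> -213/2
% split(x→88) -> -213/176
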